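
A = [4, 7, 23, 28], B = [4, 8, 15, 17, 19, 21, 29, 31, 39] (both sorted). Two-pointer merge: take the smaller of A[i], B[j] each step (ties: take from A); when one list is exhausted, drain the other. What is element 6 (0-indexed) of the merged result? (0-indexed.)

merged[6] = 19

[i=0,j=0] A[i]=4<=B[j]=4 take 4 → i++
[i=1,j=0] A[i]=7>B[j]=4 take 4 → j++
[i=1,j=1] A[i]=7<=B[j]=8 take 7 → i++
[i=2,j=1] A[i]=23>B[j]=8 take 8 → j++
[i=2,j=2] A[i]=23>B[j]=15 take 15 → j++
[i=2,j=3] A[i]=23>B[j]=17 take 17 → j++
[i=2,j=4] A[i]=23>B[j]=19 take 19 → j++
[i=2,j=5] A[i]=23>B[j]=21 take 21 → j++
[i=2,j=6] A[i]=23<=B[j]=29 take 23 → i++
[i=3,j=6] A[i]=28<=B[j]=29 take 28 → i++
[i=4,j=6] A done, take B[j]=29 → j++
[i=4,j=7] A done, take B[j]=31 → j++
[i=4,j=8] A done, take B[j]=39 → j++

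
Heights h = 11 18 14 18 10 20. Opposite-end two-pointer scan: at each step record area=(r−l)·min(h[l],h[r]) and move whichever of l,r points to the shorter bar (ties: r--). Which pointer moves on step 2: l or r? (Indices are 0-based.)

l=0 r=5: min(11,20)*5=55 best=55 *, l++
l=1 r=5: min(18,20)*4=72 best=72 *, l++

l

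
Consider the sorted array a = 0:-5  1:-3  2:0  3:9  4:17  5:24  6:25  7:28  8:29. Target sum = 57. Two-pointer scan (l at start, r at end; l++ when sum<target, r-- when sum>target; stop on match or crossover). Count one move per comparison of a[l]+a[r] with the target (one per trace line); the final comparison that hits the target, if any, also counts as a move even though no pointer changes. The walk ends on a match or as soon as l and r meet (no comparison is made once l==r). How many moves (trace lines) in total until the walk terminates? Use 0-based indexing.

8 moves

l=0 r=8: -5+29=24 <57, l++
l=1 r=8: -3+29=26 <57, l++
l=2 r=8: 0+29=29 <57, l++
l=3 r=8: 9+29=38 <57, l++
l=4 r=8: 17+29=46 <57, l++
l=5 r=8: 24+29=53 <57, l++
l=6 r=8: 25+29=54 <57, l++
l=7 r=8: 28+29=57, found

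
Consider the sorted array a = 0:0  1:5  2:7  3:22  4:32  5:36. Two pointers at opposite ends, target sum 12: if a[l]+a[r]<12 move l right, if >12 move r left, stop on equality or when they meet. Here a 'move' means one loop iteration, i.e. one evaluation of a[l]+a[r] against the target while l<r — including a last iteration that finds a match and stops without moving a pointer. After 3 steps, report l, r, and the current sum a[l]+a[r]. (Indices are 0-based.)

[0,5] 0+36=36 >12 → r--
[0,4] 0+32=32 >12 → r--
[0,3] 0+22=22 >12 → r--

l=0, r=2, sum=7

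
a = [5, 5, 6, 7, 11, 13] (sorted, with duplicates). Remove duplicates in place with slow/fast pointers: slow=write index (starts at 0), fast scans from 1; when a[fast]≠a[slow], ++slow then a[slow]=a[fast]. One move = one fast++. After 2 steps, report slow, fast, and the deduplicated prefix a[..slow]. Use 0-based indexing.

(s=0,f=1) a[fast]=5=a[slow] dup → fast++
(s=0,f=2) a[fast]=6≠a[slow]=5 write a[1]=6 → slow++,fast++

slow=1, fast=3, prefix=[5, 6]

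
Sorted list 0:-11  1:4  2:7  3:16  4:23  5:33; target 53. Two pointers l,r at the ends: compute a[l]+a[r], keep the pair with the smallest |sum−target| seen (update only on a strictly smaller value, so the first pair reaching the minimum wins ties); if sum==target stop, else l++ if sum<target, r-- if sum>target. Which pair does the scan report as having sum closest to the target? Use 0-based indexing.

pair (23, 33) with sum 56 (|Δ|=3)

l=0 r=5: -11+33=22 d=31 *, l++
l=1 r=5: 4+33=37 d=16 *, l++
l=2 r=5: 7+33=40 d=13 *, l++
l=3 r=5: 16+33=49 d=4 *, l++
l=4 r=5: 23+33=56 d=3 *, r--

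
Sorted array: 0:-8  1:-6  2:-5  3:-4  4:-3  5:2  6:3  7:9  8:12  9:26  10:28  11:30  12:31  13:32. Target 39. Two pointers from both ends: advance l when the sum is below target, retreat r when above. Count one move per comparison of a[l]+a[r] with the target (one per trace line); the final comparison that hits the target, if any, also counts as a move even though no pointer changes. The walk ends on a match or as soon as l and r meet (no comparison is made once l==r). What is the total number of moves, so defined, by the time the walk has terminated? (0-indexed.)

l=0 r=13: -8+32=24 <39, l++
l=1 r=13: -6+32=26 <39, l++
l=2 r=13: -5+32=27 <39, l++
l=3 r=13: -4+32=28 <39, l++
l=4 r=13: -3+32=29 <39, l++
l=5 r=13: 2+32=34 <39, l++
l=6 r=13: 3+32=35 <39, l++
l=7 r=13: 9+32=41 >39, r--
l=7 r=12: 9+31=40 >39, r--
l=7 r=11: 9+30=39, found

10 moves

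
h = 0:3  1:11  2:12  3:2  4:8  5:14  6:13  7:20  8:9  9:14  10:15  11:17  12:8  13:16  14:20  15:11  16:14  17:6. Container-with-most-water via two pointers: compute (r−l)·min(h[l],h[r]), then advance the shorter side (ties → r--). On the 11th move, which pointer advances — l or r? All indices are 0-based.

[0,17] min(3,6)*17=51 best=51 * → l++
[1,17] min(11,6)*16=96 best=96 * → r--
[1,16] min(11,14)*15=165 best=165 * → l++
[2,16] min(12,14)*14=168 best=168 * → l++
[3,16] min(2,14)*13=26 best=168 → l++
[4,16] min(8,14)*12=96 best=168 → l++
[5,16] min(14,14)*11=154 best=168 → r--
[5,15] min(14,11)*10=110 best=168 → r--
[5,14] min(14,20)*9=126 best=168 → l++
[6,14] min(13,20)*8=104 best=168 → l++
[7,14] min(20,20)*7=140 best=168 → r--

r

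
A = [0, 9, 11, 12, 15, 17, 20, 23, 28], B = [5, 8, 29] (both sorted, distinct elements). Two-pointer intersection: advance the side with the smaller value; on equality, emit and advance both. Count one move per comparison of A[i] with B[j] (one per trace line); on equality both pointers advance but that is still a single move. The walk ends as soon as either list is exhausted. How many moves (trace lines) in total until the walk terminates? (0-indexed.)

11 moves

[i=0,j=0] 0<5 → i++
[i=1,j=0] 9>5 → j++
[i=1,j=1] 9>8 → j++
[i=1,j=2] 9<29 → i++
[i=2,j=2] 11<29 → i++
[i=3,j=2] 12<29 → i++
[i=4,j=2] 15<29 → i++
[i=5,j=2] 17<29 → i++
[i=6,j=2] 20<29 → i++
[i=7,j=2] 23<29 → i++
[i=8,j=2] 28<29 → i++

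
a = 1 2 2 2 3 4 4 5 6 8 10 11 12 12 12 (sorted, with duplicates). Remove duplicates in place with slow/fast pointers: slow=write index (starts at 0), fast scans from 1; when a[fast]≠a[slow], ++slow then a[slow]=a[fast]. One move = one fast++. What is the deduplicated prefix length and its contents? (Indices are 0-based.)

length 10; prefix = [1, 2, 3, 4, 5, 6, 8, 10, 11, 12]

(s=0,f=1) a[fast]=2≠a[slow]=1 write a[1]=2 → slow++,fast++
(s=1,f=2) a[fast]=2=a[slow] dup → fast++
(s=1,f=3) a[fast]=2=a[slow] dup → fast++
(s=1,f=4) a[fast]=3≠a[slow]=2 write a[2]=3 → slow++,fast++
(s=2,f=5) a[fast]=4≠a[slow]=3 write a[3]=4 → slow++,fast++
(s=3,f=6) a[fast]=4=a[slow] dup → fast++
(s=3,f=7) a[fast]=5≠a[slow]=4 write a[4]=5 → slow++,fast++
(s=4,f=8) a[fast]=6≠a[slow]=5 write a[5]=6 → slow++,fast++
(s=5,f=9) a[fast]=8≠a[slow]=6 write a[6]=8 → slow++,fast++
(s=6,f=10) a[fast]=10≠a[slow]=8 write a[7]=10 → slow++,fast++
(s=7,f=11) a[fast]=11≠a[slow]=10 write a[8]=11 → slow++,fast++
(s=8,f=12) a[fast]=12≠a[slow]=11 write a[9]=12 → slow++,fast++
(s=9,f=13) a[fast]=12=a[slow] dup → fast++
(s=9,f=14) a[fast]=12=a[slow] dup → fast++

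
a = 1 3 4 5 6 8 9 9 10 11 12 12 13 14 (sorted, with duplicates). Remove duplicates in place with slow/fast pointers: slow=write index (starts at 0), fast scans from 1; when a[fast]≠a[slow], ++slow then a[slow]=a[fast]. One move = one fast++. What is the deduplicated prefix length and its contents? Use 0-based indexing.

length 12; prefix = [1, 3, 4, 5, 6, 8, 9, 10, 11, 12, 13, 14]

(s=0,f=1) a[fast]=3≠a[slow]=1 write a[1]=3 → slow++,fast++
(s=1,f=2) a[fast]=4≠a[slow]=3 write a[2]=4 → slow++,fast++
(s=2,f=3) a[fast]=5≠a[slow]=4 write a[3]=5 → slow++,fast++
(s=3,f=4) a[fast]=6≠a[slow]=5 write a[4]=6 → slow++,fast++
(s=4,f=5) a[fast]=8≠a[slow]=6 write a[5]=8 → slow++,fast++
(s=5,f=6) a[fast]=9≠a[slow]=8 write a[6]=9 → slow++,fast++
(s=6,f=7) a[fast]=9=a[slow] dup → fast++
(s=6,f=8) a[fast]=10≠a[slow]=9 write a[7]=10 → slow++,fast++
(s=7,f=9) a[fast]=11≠a[slow]=10 write a[8]=11 → slow++,fast++
(s=8,f=10) a[fast]=12≠a[slow]=11 write a[9]=12 → slow++,fast++
(s=9,f=11) a[fast]=12=a[slow] dup → fast++
(s=9,f=12) a[fast]=13≠a[slow]=12 write a[10]=13 → slow++,fast++
(s=10,f=13) a[fast]=14≠a[slow]=13 write a[11]=14 → slow++,fast++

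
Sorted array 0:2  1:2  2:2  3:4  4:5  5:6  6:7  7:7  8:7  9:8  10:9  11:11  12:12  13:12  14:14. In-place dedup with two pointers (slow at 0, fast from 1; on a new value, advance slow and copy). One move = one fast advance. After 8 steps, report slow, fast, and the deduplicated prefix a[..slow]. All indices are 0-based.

slow=0 fast=1: a[fast]=2=a[slow] dup, fast++
slow=0 fast=2: a[fast]=2=a[slow] dup, fast++
slow=0 fast=3: a[fast]=4≠a[slow]=2 write a[1]=4, slow++,fast++
slow=1 fast=4: a[fast]=5≠a[slow]=4 write a[2]=5, slow++,fast++
slow=2 fast=5: a[fast]=6≠a[slow]=5 write a[3]=6, slow++,fast++
slow=3 fast=6: a[fast]=7≠a[slow]=6 write a[4]=7, slow++,fast++
slow=4 fast=7: a[fast]=7=a[slow] dup, fast++
slow=4 fast=8: a[fast]=7=a[slow] dup, fast++

slow=4, fast=9, prefix=[2, 4, 5, 6, 7]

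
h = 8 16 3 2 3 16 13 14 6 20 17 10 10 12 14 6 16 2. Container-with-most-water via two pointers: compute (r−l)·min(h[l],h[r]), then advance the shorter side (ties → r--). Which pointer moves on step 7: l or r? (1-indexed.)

[1,18] min(8,2)*17=34 best=34 * → r--
[1,17] min(8,16)*16=128 best=128 * → l++
[2,17] min(16,16)*15=240 best=240 * → r--
[2,16] min(16,6)*14=84 best=240 → r--
[2,15] min(16,14)*13=182 best=240 → r--
[2,14] min(16,12)*12=144 best=240 → r--
[2,13] min(16,10)*11=110 best=240 → r--

r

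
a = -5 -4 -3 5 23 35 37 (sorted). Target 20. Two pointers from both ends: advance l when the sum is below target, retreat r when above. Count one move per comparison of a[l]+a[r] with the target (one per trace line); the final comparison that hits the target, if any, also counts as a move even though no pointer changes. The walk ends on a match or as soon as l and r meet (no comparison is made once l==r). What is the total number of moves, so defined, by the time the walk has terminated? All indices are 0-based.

l=0 r=6: -5+37=32 >20, r--
l=0 r=5: -5+35=30 >20, r--
l=0 r=4: -5+23=18 <20, l++
l=1 r=4: -4+23=19 <20, l++
l=2 r=4: -3+23=20, found

5 moves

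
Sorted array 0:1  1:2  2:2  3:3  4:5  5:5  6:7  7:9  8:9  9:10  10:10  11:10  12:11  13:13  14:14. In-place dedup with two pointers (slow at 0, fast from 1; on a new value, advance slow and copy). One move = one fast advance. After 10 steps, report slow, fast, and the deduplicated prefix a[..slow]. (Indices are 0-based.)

(s=0,f=1) a[fast]=2≠a[slow]=1 write a[1]=2 → slow++,fast++
(s=1,f=2) a[fast]=2=a[slow] dup → fast++
(s=1,f=3) a[fast]=3≠a[slow]=2 write a[2]=3 → slow++,fast++
(s=2,f=4) a[fast]=5≠a[slow]=3 write a[3]=5 → slow++,fast++
(s=3,f=5) a[fast]=5=a[slow] dup → fast++
(s=3,f=6) a[fast]=7≠a[slow]=5 write a[4]=7 → slow++,fast++
(s=4,f=7) a[fast]=9≠a[slow]=7 write a[5]=9 → slow++,fast++
(s=5,f=8) a[fast]=9=a[slow] dup → fast++
(s=5,f=9) a[fast]=10≠a[slow]=9 write a[6]=10 → slow++,fast++
(s=6,f=10) a[fast]=10=a[slow] dup → fast++

slow=6, fast=11, prefix=[1, 2, 3, 5, 7, 9, 10]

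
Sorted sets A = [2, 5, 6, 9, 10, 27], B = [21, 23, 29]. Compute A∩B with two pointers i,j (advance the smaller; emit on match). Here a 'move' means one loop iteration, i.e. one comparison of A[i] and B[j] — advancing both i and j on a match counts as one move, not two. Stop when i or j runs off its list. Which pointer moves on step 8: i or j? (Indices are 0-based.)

i

[i=0,j=0] 2<21 → i++
[i=1,j=0] 5<21 → i++
[i=2,j=0] 6<21 → i++
[i=3,j=0] 9<21 → i++
[i=4,j=0] 10<21 → i++
[i=5,j=0] 27>21 → j++
[i=5,j=1] 27>23 → j++
[i=5,j=2] 27<29 → i++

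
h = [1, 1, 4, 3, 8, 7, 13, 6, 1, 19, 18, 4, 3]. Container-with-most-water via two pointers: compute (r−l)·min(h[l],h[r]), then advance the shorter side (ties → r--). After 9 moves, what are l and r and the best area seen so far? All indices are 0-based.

l=7, r=10, best area=52

l=0 r=12: min(1,3)*12=12 best=12 *, l++
l=1 r=12: min(1,3)*11=11 best=12, l++
l=2 r=12: min(4,3)*10=30 best=30 *, r--
l=2 r=11: min(4,4)*9=36 best=36 *, r--
l=2 r=10: min(4,18)*8=32 best=36, l++
l=3 r=10: min(3,18)*7=21 best=36, l++
l=4 r=10: min(8,18)*6=48 best=48 *, l++
l=5 r=10: min(7,18)*5=35 best=48, l++
l=6 r=10: min(13,18)*4=52 best=52 *, l++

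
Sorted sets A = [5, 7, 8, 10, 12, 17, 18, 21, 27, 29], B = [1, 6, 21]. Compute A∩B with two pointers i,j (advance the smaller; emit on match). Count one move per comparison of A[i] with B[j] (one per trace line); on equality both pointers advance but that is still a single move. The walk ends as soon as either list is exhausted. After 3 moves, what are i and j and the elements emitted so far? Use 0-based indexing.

[i=0,j=0] 5>1 → j++
[i=0,j=1] 5<6 → i++
[i=1,j=1] 7>6 → j++

i=1, j=2, emitted=[]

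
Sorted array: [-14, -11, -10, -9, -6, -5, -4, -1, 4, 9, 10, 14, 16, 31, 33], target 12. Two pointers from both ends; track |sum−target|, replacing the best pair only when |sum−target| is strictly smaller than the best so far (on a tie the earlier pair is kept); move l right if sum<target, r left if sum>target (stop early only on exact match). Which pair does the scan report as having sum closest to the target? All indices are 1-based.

l=1 r=15: -14+33=19 d=7 *, r--
l=1 r=14: -14+31=17 d=5 *, r--
l=1 r=13: -14+16=2 d=10, l++
l=2 r=13: -11+16=5 d=7, l++
l=3 r=13: -10+16=6 d=6, l++
l=4 r=13: -9+16=7 d=5, l++
l=5 r=13: -6+16=10 d=2 *, l++
l=6 r=13: -5+16=11 d=1 *, l++
l=7 r=13: -4+16=12 d=0 *, stop

pair (-4, 16) with sum 12 (|Δ|=0)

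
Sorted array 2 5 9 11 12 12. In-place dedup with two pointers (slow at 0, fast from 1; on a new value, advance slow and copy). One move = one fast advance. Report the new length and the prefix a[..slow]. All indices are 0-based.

slow=0 fast=1: a[fast]=5≠a[slow]=2 write a[1]=5, slow++,fast++
slow=1 fast=2: a[fast]=9≠a[slow]=5 write a[2]=9, slow++,fast++
slow=2 fast=3: a[fast]=11≠a[slow]=9 write a[3]=11, slow++,fast++
slow=3 fast=4: a[fast]=12≠a[slow]=11 write a[4]=12, slow++,fast++
slow=4 fast=5: a[fast]=12=a[slow] dup, fast++

length 5; prefix = [2, 5, 9, 11, 12]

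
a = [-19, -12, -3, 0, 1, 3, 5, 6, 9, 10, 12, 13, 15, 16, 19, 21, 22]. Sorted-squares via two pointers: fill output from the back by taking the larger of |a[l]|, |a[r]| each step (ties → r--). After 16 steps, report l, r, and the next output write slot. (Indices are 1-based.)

l=4, r=4, next write slot=1

[1,17] |-19|<=|22| out[17]=484 → r--
[1,16] |-19|<=|21| out[16]=441 → r--
[1,15] |-19|<=|19| out[15]=361 → r--
[1,14] |-19|>|16| out[14]=361 → l++
[2,14] |-12|<=|16| out[13]=256 → r--
[2,13] |-12|<=|15| out[12]=225 → r--
[2,12] |-12|<=|13| out[11]=169 → r--
[2,11] |-12|<=|12| out[10]=144 → r--
[2,10] |-12|>|10| out[9]=144 → l++
[3,10] |-3|<=|10| out[8]=100 → r--
[3,9] |-3|<=|9| out[7]=81 → r--
[3,8] |-3|<=|6| out[6]=36 → r--
[3,7] |-3|<=|5| out[5]=25 → r--
[3,6] |-3|<=|3| out[4]=9 → r--
[3,5] |-3|>|1| out[3]=9 → l++
[4,5] |0|<=|1| out[2]=1 → r--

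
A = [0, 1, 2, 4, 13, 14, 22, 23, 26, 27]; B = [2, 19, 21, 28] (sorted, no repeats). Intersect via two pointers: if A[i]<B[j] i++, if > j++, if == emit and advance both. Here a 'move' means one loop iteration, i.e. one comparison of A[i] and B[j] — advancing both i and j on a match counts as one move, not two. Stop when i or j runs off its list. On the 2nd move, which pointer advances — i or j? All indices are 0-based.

[i=0,j=0] 0<2 → i++
[i=1,j=0] 1<2 → i++

i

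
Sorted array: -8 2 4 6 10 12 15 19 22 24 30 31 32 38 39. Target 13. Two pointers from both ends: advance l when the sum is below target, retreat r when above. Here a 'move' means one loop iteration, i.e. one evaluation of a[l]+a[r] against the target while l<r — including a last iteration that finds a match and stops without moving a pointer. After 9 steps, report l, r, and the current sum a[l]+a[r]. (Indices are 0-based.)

l=1, r=6, sum=17

[0,14] -8+39=31 >13 → r--
[0,13] -8+38=30 >13 → r--
[0,12] -8+32=24 >13 → r--
[0,11] -8+31=23 >13 → r--
[0,10] -8+30=22 >13 → r--
[0,9] -8+24=16 >13 → r--
[0,8] -8+22=14 >13 → r--
[0,7] -8+19=11 <13 → l++
[1,7] 2+19=21 >13 → r--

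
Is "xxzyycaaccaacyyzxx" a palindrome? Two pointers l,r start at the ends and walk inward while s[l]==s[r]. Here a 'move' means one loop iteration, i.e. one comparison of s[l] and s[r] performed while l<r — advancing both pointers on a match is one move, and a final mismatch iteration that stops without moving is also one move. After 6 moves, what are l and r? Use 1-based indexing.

l=1 r=18: 'x'=='x', l++,r--
l=2 r=17: 'x'=='x', l++,r--
l=3 r=16: 'z'=='z', l++,r--
l=4 r=15: 'y'=='y', l++,r--
l=5 r=14: 'y'=='y', l++,r--
l=6 r=13: 'c'=='c', l++,r--

l=7, r=12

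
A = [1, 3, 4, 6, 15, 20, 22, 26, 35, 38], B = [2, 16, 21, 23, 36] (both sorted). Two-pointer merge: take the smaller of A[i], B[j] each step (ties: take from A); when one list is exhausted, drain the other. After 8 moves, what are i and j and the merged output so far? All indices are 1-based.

i=7, j=3, merged so far=[1, 2, 3, 4, 6, 15, 16, 20]

i=1 j=1: A[i]=1<=B[j]=2 take 1, i++
i=2 j=1: A[i]=3>B[j]=2 take 2, j++
i=2 j=2: A[i]=3<=B[j]=16 take 3, i++
i=3 j=2: A[i]=4<=B[j]=16 take 4, i++
i=4 j=2: A[i]=6<=B[j]=16 take 6, i++
i=5 j=2: A[i]=15<=B[j]=16 take 15, i++
i=6 j=2: A[i]=20>B[j]=16 take 16, j++
i=6 j=3: A[i]=20<=B[j]=21 take 20, i++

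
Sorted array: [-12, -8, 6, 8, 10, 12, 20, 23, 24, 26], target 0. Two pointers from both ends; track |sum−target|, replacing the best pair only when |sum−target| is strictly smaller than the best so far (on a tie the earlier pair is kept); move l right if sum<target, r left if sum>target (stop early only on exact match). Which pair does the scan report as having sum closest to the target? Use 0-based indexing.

l=0 r=9: -12+26=14 d=14 *, r--
l=0 r=8: -12+24=12 d=12 *, r--
l=0 r=7: -12+23=11 d=11 *, r--
l=0 r=6: -12+20=8 d=8 *, r--
l=0 r=5: -12+12=0 d=0 *, stop

pair (-12, 12) with sum 0 (|Δ|=0)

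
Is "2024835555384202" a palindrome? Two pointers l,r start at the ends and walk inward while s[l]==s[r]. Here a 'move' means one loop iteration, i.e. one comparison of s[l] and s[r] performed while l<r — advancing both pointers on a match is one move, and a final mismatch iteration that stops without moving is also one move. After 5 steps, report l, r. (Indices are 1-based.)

l=1 r=16: '2'=='2', l++,r--
l=2 r=15: '0'=='0', l++,r--
l=3 r=14: '2'=='2', l++,r--
l=4 r=13: '4'=='4', l++,r--
l=5 r=12: '8'=='8', l++,r--

l=6, r=11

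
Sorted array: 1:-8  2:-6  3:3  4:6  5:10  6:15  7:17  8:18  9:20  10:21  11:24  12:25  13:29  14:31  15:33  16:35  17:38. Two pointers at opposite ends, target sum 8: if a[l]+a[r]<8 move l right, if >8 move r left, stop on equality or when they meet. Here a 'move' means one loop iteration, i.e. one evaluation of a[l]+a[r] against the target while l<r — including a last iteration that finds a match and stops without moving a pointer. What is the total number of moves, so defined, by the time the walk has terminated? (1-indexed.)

[1,17] -8+38=30 >8 → r--
[1,16] -8+35=27 >8 → r--
[1,15] -8+33=25 >8 → r--
[1,14] -8+31=23 >8 → r--
[1,13] -8+29=21 >8 → r--
[1,12] -8+25=17 >8 → r--
[1,11] -8+24=16 >8 → r--
[1,10] -8+21=13 >8 → r--
[1,9] -8+20=12 >8 → r--
[1,8] -8+18=10 >8 → r--
[1,7] -8+17=9 >8 → r--
[1,6] -8+15=7 <8 → l++
[2,6] -6+15=9 >8 → r--
[2,5] -6+10=4 <8 → l++
[3,5] 3+10=13 >8 → r--
[3,4] 3+6=9 >8 → r--

16 moves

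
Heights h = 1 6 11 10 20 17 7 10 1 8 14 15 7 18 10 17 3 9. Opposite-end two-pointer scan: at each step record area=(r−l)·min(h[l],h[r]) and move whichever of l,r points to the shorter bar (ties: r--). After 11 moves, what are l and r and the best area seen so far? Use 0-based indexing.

[0,17] min(1,9)*17=17 best=17 * → l++
[1,17] min(6,9)*16=96 best=96 * → l++
[2,17] min(11,9)*15=135 best=135 * → r--
[2,16] min(11,3)*14=42 best=135 → r--
[2,15] min(11,17)*13=143 best=143 * → l++
[3,15] min(10,17)*12=120 best=143 → l++
[4,15] min(20,17)*11=187 best=187 * → r--
[4,14] min(20,10)*10=100 best=187 → r--
[4,13] min(20,18)*9=162 best=187 → r--
[4,12] min(20,7)*8=56 best=187 → r--
[4,11] min(20,15)*7=105 best=187 → r--

l=4, r=10, best area=187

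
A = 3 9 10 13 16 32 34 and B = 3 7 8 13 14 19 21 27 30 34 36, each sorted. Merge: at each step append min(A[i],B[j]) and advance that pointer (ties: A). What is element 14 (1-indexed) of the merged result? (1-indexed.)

[i=1,j=1] A[i]=3<=B[j]=3 take 3 → i++
[i=2,j=1] A[i]=9>B[j]=3 take 3 → j++
[i=2,j=2] A[i]=9>B[j]=7 take 7 → j++
[i=2,j=3] A[i]=9>B[j]=8 take 8 → j++
[i=2,j=4] A[i]=9<=B[j]=13 take 9 → i++
[i=3,j=4] A[i]=10<=B[j]=13 take 10 → i++
[i=4,j=4] A[i]=13<=B[j]=13 take 13 → i++
[i=5,j=4] A[i]=16>B[j]=13 take 13 → j++
[i=5,j=5] A[i]=16>B[j]=14 take 14 → j++
[i=5,j=6] A[i]=16<=B[j]=19 take 16 → i++
[i=6,j=6] A[i]=32>B[j]=19 take 19 → j++
[i=6,j=7] A[i]=32>B[j]=21 take 21 → j++
[i=6,j=8] A[i]=32>B[j]=27 take 27 → j++
[i=6,j=9] A[i]=32>B[j]=30 take 30 → j++
[i=6,j=10] A[i]=32<=B[j]=34 take 32 → i++
[i=7,j=10] A[i]=34<=B[j]=34 take 34 → i++
[i=8,j=10] A done, take B[j]=34 → j++
[i=8,j=11] A done, take B[j]=36 → j++

merged[14] = 30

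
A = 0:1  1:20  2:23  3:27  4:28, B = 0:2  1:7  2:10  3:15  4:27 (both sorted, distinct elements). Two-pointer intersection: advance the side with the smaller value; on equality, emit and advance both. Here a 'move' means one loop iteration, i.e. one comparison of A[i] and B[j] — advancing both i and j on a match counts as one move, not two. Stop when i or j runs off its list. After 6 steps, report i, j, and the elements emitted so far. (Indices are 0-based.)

i=0 j=0: 1<2, i++
i=1 j=0: 20>2, j++
i=1 j=1: 20>7, j++
i=1 j=2: 20>10, j++
i=1 j=3: 20>15, j++
i=1 j=4: 20<27, i++

i=2, j=4, emitted=[]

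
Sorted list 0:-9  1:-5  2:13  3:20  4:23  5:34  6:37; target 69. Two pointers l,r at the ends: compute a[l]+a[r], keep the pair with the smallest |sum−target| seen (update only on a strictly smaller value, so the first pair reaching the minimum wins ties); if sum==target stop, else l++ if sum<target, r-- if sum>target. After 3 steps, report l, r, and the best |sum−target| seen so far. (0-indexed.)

l=3, r=6, best |Δ|=19

l=0 r=6: -9+37=28 d=41 *, l++
l=1 r=6: -5+37=32 d=37 *, l++
l=2 r=6: 13+37=50 d=19 *, l++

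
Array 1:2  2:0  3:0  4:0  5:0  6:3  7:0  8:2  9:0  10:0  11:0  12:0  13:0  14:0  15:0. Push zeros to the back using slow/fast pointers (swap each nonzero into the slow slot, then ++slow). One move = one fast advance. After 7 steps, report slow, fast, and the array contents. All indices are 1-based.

slow=3, fast=8, a=[2, 3, 0, 0, 0, 0, 0, 2, 0, 0, 0, 0, 0, 0, 0]

(s=1,f=1) a[fast]=2≠0 swap→a[1]=2 → slow++,fast++
(s=2,f=2) a[fast]=0 → fast++
(s=2,f=3) a[fast]=0 → fast++
(s=2,f=4) a[fast]=0 → fast++
(s=2,f=5) a[fast]=0 → fast++
(s=2,f=6) a[fast]=3≠0 swap→a[2]=3 → slow++,fast++
(s=3,f=7) a[fast]=0 → fast++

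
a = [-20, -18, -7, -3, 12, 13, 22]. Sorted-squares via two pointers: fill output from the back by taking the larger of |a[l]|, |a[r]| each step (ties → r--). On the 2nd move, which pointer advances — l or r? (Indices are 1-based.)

l

[1,7] |-20|<=|22| out[7]=484 → r--
[1,6] |-20|>|13| out[6]=400 → l++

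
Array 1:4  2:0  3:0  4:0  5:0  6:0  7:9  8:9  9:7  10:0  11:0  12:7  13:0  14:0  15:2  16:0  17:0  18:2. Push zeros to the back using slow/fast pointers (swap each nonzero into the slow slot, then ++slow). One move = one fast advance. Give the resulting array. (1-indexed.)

[4, 9, 9, 7, 7, 2, 2, 0, 0, 0, 0, 0, 0, 0, 0, 0, 0, 0]

(s=1,f=1) a[fast]=4≠0 swap→a[1]=4 → slow++,fast++
(s=2,f=2) a[fast]=0 → fast++
(s=2,f=3) a[fast]=0 → fast++
(s=2,f=4) a[fast]=0 → fast++
(s=2,f=5) a[fast]=0 → fast++
(s=2,f=6) a[fast]=0 → fast++
(s=2,f=7) a[fast]=9≠0 swap→a[2]=9 → slow++,fast++
(s=3,f=8) a[fast]=9≠0 swap→a[3]=9 → slow++,fast++
(s=4,f=9) a[fast]=7≠0 swap→a[4]=7 → slow++,fast++
(s=5,f=10) a[fast]=0 → fast++
(s=5,f=11) a[fast]=0 → fast++
(s=5,f=12) a[fast]=7≠0 swap→a[5]=7 → slow++,fast++
(s=6,f=13) a[fast]=0 → fast++
(s=6,f=14) a[fast]=0 → fast++
(s=6,f=15) a[fast]=2≠0 swap→a[6]=2 → slow++,fast++
(s=7,f=16) a[fast]=0 → fast++
(s=7,f=17) a[fast]=0 → fast++
(s=7,f=18) a[fast]=2≠0 swap→a[7]=2 → slow++,fast++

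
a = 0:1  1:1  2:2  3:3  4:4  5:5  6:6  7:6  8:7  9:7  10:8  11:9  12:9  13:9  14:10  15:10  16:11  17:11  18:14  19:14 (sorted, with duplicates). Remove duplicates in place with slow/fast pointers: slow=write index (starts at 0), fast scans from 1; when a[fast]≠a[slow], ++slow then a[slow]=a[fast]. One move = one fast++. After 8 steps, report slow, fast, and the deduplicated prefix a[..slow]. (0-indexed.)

slow=6, fast=9, prefix=[1, 2, 3, 4, 5, 6, 7]

(s=0,f=1) a[fast]=1=a[slow] dup → fast++
(s=0,f=2) a[fast]=2≠a[slow]=1 write a[1]=2 → slow++,fast++
(s=1,f=3) a[fast]=3≠a[slow]=2 write a[2]=3 → slow++,fast++
(s=2,f=4) a[fast]=4≠a[slow]=3 write a[3]=4 → slow++,fast++
(s=3,f=5) a[fast]=5≠a[slow]=4 write a[4]=5 → slow++,fast++
(s=4,f=6) a[fast]=6≠a[slow]=5 write a[5]=6 → slow++,fast++
(s=5,f=7) a[fast]=6=a[slow] dup → fast++
(s=5,f=8) a[fast]=7≠a[slow]=6 write a[6]=7 → slow++,fast++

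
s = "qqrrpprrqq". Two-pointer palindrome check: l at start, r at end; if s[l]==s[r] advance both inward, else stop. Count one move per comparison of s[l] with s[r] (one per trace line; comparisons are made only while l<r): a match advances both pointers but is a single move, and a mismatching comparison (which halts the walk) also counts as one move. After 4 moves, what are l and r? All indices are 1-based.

[1,10] 'q'=='q' → l++,r--
[2,9] 'q'=='q' → l++,r--
[3,8] 'r'=='r' → l++,r--
[4,7] 'r'=='r' → l++,r--

l=5, r=6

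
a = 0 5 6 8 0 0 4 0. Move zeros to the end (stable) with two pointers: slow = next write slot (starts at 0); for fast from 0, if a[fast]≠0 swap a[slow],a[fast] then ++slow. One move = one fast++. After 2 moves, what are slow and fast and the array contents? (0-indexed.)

slow=0 fast=0: a[fast]=0, fast++
slow=0 fast=1: a[fast]=5≠0 swap→a[0]=5, slow++,fast++

slow=1, fast=2, a=[5, 0, 6, 8, 0, 0, 4, 0]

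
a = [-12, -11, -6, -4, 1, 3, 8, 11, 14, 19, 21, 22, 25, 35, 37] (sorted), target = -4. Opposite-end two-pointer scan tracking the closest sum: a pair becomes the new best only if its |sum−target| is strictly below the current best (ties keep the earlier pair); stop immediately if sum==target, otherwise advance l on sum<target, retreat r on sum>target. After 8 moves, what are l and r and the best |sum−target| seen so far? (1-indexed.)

[1,15] -12+37=25 d=29 * → r--
[1,14] -12+35=23 d=27 * → r--
[1,13] -12+25=13 d=17 * → r--
[1,12] -12+22=10 d=14 * → r--
[1,11] -12+21=9 d=13 * → r--
[1,10] -12+19=7 d=11 * → r--
[1,9] -12+14=2 d=6 * → r--
[1,8] -12+11=-1 d=3 * → r--

l=1, r=7, best |Δ|=3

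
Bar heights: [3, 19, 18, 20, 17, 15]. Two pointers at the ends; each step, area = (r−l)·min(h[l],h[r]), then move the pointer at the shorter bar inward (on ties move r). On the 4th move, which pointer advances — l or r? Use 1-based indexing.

[1,6] min(3,15)*5=15 best=15 * → l++
[2,6] min(19,15)*4=60 best=60 * → r--
[2,5] min(19,17)*3=51 best=60 → r--
[2,4] min(19,20)*2=38 best=60 → l++

l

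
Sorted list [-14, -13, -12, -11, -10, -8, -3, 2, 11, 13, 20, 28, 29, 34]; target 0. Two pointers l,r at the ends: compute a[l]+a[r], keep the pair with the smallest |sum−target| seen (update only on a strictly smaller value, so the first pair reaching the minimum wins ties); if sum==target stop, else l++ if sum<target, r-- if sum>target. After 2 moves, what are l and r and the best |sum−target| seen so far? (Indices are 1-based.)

[1,14] -14+34=20 d=20 * → r--
[1,13] -14+29=15 d=15 * → r--

l=1, r=12, best |Δ|=15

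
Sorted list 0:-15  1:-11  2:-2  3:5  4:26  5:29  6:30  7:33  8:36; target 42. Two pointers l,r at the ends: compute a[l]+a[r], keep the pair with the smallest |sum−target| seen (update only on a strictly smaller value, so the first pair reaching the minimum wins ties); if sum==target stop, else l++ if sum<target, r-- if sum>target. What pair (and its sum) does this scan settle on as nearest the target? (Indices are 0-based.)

pair (5, 36) with sum 41 (|Δ|=1)

[0,8] -15+36=21 d=21 * → l++
[1,8] -11+36=25 d=17 * → l++
[2,8] -2+36=34 d=8 * → l++
[3,8] 5+36=41 d=1 * → l++
[4,8] 26+36=62 d=20 → r--
[4,7] 26+33=59 d=17 → r--
[4,6] 26+30=56 d=14 → r--
[4,5] 26+29=55 d=13 → r--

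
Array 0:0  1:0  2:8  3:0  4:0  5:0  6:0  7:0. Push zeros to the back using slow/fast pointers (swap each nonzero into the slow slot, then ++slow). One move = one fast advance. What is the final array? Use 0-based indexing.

[8, 0, 0, 0, 0, 0, 0, 0]

slow=0 fast=0: a[fast]=0, fast++
slow=0 fast=1: a[fast]=0, fast++
slow=0 fast=2: a[fast]=8≠0 swap→a[0]=8, slow++,fast++
slow=1 fast=3: a[fast]=0, fast++
slow=1 fast=4: a[fast]=0, fast++
slow=1 fast=5: a[fast]=0, fast++
slow=1 fast=6: a[fast]=0, fast++
slow=1 fast=7: a[fast]=0, fast++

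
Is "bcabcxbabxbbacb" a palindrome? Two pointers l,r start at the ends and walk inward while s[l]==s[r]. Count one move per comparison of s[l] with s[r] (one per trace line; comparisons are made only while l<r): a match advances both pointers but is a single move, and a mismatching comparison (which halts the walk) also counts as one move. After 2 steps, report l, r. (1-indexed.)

[1,15] 'b'=='b' → l++,r--
[2,14] 'c'=='c' → l++,r--

l=3, r=13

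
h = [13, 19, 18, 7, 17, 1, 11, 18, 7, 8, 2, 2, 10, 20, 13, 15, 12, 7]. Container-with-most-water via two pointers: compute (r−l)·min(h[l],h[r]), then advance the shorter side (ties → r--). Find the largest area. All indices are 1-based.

max area = 228

l=1 r=18: min(13,7)*17=119 best=119 *, r--
l=1 r=17: min(13,12)*16=192 best=192 *, r--
l=1 r=16: min(13,15)*15=195 best=195 *, l++
l=2 r=16: min(19,15)*14=210 best=210 *, r--
l=2 r=15: min(19,13)*13=169 best=210, r--
l=2 r=14: min(19,20)*12=228 best=228 *, l++
l=3 r=14: min(18,20)*11=198 best=228, l++
l=4 r=14: min(7,20)*10=70 best=228, l++
l=5 r=14: min(17,20)*9=153 best=228, l++
l=6 r=14: min(1,20)*8=8 best=228, l++
l=7 r=14: min(11,20)*7=77 best=228, l++
l=8 r=14: min(18,20)*6=108 best=228, l++
l=9 r=14: min(7,20)*5=35 best=228, l++
l=10 r=14: min(8,20)*4=32 best=228, l++
l=11 r=14: min(2,20)*3=6 best=228, l++
l=12 r=14: min(2,20)*2=4 best=228, l++
l=13 r=14: min(10,20)*1=10 best=228, l++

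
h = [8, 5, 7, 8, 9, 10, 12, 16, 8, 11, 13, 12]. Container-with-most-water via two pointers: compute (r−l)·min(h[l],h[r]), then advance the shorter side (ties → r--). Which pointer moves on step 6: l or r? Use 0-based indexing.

[0,11] min(8,12)*11=88 best=88 * → l++
[1,11] min(5,12)*10=50 best=88 → l++
[2,11] min(7,12)*9=63 best=88 → l++
[3,11] min(8,12)*8=64 best=88 → l++
[4,11] min(9,12)*7=63 best=88 → l++
[5,11] min(10,12)*6=60 best=88 → l++

l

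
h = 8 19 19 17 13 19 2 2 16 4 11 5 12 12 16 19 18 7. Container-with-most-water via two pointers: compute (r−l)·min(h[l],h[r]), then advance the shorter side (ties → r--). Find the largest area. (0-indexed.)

[0,17] min(8,7)*17=119 best=119 * → r--
[0,16] min(8,18)*16=128 best=128 * → l++
[1,16] min(19,18)*15=270 best=270 * → r--
[1,15] min(19,19)*14=266 best=270 → r--
[1,14] min(19,16)*13=208 best=270 → r--
[1,13] min(19,12)*12=144 best=270 → r--
[1,12] min(19,12)*11=132 best=270 → r--
[1,11] min(19,5)*10=50 best=270 → r--
[1,10] min(19,11)*9=99 best=270 → r--
[1,9] min(19,4)*8=32 best=270 → r--
[1,8] min(19,16)*7=112 best=270 → r--
[1,7] min(19,2)*6=12 best=270 → r--
[1,6] min(19,2)*5=10 best=270 → r--
[1,5] min(19,19)*4=76 best=270 → r--
[1,4] min(19,13)*3=39 best=270 → r--
[1,3] min(19,17)*2=34 best=270 → r--
[1,2] min(19,19)*1=19 best=270 → r--

max area = 270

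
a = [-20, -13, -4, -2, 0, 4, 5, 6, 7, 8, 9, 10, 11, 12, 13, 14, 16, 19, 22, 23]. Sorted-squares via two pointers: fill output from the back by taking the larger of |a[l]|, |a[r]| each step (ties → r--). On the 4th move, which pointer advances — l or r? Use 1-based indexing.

r

[1,20] |-20|<=|23| out[20]=529 → r--
[1,19] |-20|<=|22| out[19]=484 → r--
[1,18] |-20|>|19| out[18]=400 → l++
[2,18] |-13|<=|19| out[17]=361 → r--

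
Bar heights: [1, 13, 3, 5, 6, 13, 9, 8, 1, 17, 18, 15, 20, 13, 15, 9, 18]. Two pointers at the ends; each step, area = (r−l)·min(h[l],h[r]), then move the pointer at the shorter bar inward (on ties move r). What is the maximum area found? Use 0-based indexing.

[0,16] min(1,18)*16=16 best=16 * → l++
[1,16] min(13,18)*15=195 best=195 * → l++
[2,16] min(3,18)*14=42 best=195 → l++
[3,16] min(5,18)*13=65 best=195 → l++
[4,16] min(6,18)*12=72 best=195 → l++
[5,16] min(13,18)*11=143 best=195 → l++
[6,16] min(9,18)*10=90 best=195 → l++
[7,16] min(8,18)*9=72 best=195 → l++
[8,16] min(1,18)*8=8 best=195 → l++
[9,16] min(17,18)*7=119 best=195 → l++
[10,16] min(18,18)*6=108 best=195 → r--
[10,15] min(18,9)*5=45 best=195 → r--
[10,14] min(18,15)*4=60 best=195 → r--
[10,13] min(18,13)*3=39 best=195 → r--
[10,12] min(18,20)*2=36 best=195 → l++
[11,12] min(15,20)*1=15 best=195 → l++

max area = 195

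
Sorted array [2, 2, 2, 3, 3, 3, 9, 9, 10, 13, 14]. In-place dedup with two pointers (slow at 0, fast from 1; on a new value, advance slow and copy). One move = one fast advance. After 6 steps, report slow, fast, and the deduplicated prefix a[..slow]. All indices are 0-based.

(s=0,f=1) a[fast]=2=a[slow] dup → fast++
(s=0,f=2) a[fast]=2=a[slow] dup → fast++
(s=0,f=3) a[fast]=3≠a[slow]=2 write a[1]=3 → slow++,fast++
(s=1,f=4) a[fast]=3=a[slow] dup → fast++
(s=1,f=5) a[fast]=3=a[slow] dup → fast++
(s=1,f=6) a[fast]=9≠a[slow]=3 write a[2]=9 → slow++,fast++

slow=2, fast=7, prefix=[2, 3, 9]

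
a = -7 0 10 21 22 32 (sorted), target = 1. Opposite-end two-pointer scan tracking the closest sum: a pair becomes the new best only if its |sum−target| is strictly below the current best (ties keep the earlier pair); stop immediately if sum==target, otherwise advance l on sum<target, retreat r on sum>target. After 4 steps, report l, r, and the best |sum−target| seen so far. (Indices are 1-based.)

l=1, r=2, best |Δ|=2

l=1 r=6: -7+32=25 d=24 *, r--
l=1 r=5: -7+22=15 d=14 *, r--
l=1 r=4: -7+21=14 d=13 *, r--
l=1 r=3: -7+10=3 d=2 *, r--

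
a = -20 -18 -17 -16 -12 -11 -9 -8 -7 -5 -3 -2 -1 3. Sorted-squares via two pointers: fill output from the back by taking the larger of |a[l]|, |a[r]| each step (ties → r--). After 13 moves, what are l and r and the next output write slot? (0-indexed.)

[0,13] |-20|>|3| out[13]=400 → l++
[1,13] |-18|>|3| out[12]=324 → l++
[2,13] |-17|>|3| out[11]=289 → l++
[3,13] |-16|>|3| out[10]=256 → l++
[4,13] |-12|>|3| out[9]=144 → l++
[5,13] |-11|>|3| out[8]=121 → l++
[6,13] |-9|>|3| out[7]=81 → l++
[7,13] |-8|>|3| out[6]=64 → l++
[8,13] |-7|>|3| out[5]=49 → l++
[9,13] |-5|>|3| out[4]=25 → l++
[10,13] |-3|<=|3| out[3]=9 → r--
[10,12] |-3|>|-1| out[2]=9 → l++
[11,12] |-2|>|-1| out[1]=4 → l++

l=12, r=12, next write slot=0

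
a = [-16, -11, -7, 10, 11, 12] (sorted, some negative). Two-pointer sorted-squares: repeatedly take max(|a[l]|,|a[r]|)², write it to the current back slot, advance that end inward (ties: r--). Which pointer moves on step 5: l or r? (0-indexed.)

r

[0,5] |-16|>|12| out[5]=256 → l++
[1,5] |-11|<=|12| out[4]=144 → r--
[1,4] |-11|<=|11| out[3]=121 → r--
[1,3] |-11|>|10| out[2]=121 → l++
[2,3] |-7|<=|10| out[1]=100 → r--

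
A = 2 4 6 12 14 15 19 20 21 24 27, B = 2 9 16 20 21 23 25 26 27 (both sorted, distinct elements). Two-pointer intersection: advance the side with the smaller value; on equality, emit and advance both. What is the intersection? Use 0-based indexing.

intersection = [2, 20, 21, 27]

i=0 j=0: 2==2 emit, i++,j++
i=1 j=1: 4<9, i++
i=2 j=1: 6<9, i++
i=3 j=1: 12>9, j++
i=3 j=2: 12<16, i++
i=4 j=2: 14<16, i++
i=5 j=2: 15<16, i++
i=6 j=2: 19>16, j++
i=6 j=3: 19<20, i++
i=7 j=3: 20==20 emit, i++,j++
i=8 j=4: 21==21 emit, i++,j++
i=9 j=5: 24>23, j++
i=9 j=6: 24<25, i++
i=10 j=6: 27>25, j++
i=10 j=7: 27>26, j++
i=10 j=8: 27==27 emit, i++,j++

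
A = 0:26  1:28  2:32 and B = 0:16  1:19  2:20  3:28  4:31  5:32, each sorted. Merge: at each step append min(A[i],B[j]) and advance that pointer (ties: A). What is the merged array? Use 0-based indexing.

[16, 19, 20, 26, 28, 28, 31, 32, 32]

i=0 j=0: A[i]=26>B[j]=16 take 16, j++
i=0 j=1: A[i]=26>B[j]=19 take 19, j++
i=0 j=2: A[i]=26>B[j]=20 take 20, j++
i=0 j=3: A[i]=26<=B[j]=28 take 26, i++
i=1 j=3: A[i]=28<=B[j]=28 take 28, i++
i=2 j=3: A[i]=32>B[j]=28 take 28, j++
i=2 j=4: A[i]=32>B[j]=31 take 31, j++
i=2 j=5: A[i]=32<=B[j]=32 take 32, i++
i=3 j=5: A done, take B[j]=32, j++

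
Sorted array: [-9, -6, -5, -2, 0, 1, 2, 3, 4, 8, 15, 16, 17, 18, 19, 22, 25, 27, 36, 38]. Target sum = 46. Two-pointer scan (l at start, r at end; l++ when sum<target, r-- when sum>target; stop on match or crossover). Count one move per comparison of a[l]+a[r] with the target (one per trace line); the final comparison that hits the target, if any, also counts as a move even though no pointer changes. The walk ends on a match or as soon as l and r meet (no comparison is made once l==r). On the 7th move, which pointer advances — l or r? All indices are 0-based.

l

[0,19] -9+38=29 <46 → l++
[1,19] -6+38=32 <46 → l++
[2,19] -5+38=33 <46 → l++
[3,19] -2+38=36 <46 → l++
[4,19] 0+38=38 <46 → l++
[5,19] 1+38=39 <46 → l++
[6,19] 2+38=40 <46 → l++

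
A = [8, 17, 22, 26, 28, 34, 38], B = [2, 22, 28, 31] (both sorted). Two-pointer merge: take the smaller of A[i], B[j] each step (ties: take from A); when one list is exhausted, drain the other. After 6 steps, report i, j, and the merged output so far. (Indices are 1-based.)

i=5, j=3, merged so far=[2, 8, 17, 22, 22, 26]

[i=1,j=1] A[i]=8>B[j]=2 take 2 → j++
[i=1,j=2] A[i]=8<=B[j]=22 take 8 → i++
[i=2,j=2] A[i]=17<=B[j]=22 take 17 → i++
[i=3,j=2] A[i]=22<=B[j]=22 take 22 → i++
[i=4,j=2] A[i]=26>B[j]=22 take 22 → j++
[i=4,j=3] A[i]=26<=B[j]=28 take 26 → i++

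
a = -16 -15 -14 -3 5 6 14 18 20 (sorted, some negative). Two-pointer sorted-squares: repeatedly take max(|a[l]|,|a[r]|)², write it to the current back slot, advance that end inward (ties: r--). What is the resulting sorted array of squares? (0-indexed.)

[0,8] |-16|<=|20| out[8]=400 → r--
[0,7] |-16|<=|18| out[7]=324 → r--
[0,6] |-16|>|14| out[6]=256 → l++
[1,6] |-15|>|14| out[5]=225 → l++
[2,6] |-14|<=|14| out[4]=196 → r--
[2,5] |-14|>|6| out[3]=196 → l++
[3,5] |-3|<=|6| out[2]=36 → r--
[3,4] |-3|<=|5| out[1]=25 → r--
[3,3] |-3|<=|-3| out[0]=9 → r--

[9, 25, 36, 196, 196, 225, 256, 324, 400]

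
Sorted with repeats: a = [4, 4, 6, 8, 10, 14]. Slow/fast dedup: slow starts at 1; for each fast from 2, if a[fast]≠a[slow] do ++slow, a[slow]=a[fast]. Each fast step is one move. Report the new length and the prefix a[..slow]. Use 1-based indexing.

length 5; prefix = [4, 6, 8, 10, 14]

slow=1 fast=2: a[fast]=4=a[slow] dup, fast++
slow=1 fast=3: a[fast]=6≠a[slow]=4 write a[2]=6, slow++,fast++
slow=2 fast=4: a[fast]=8≠a[slow]=6 write a[3]=8, slow++,fast++
slow=3 fast=5: a[fast]=10≠a[slow]=8 write a[4]=10, slow++,fast++
slow=4 fast=6: a[fast]=14≠a[slow]=10 write a[5]=14, slow++,fast++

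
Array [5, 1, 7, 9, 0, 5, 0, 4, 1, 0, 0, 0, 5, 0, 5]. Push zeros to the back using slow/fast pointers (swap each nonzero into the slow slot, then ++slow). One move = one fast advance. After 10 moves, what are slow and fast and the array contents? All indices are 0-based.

slow=7, fast=10, a=[5, 1, 7, 9, 5, 4, 1, 0, 0, 0, 0, 0, 5, 0, 5]

slow=0 fast=0: a[fast]=5≠0 swap→a[0]=5, slow++,fast++
slow=1 fast=1: a[fast]=1≠0 swap→a[1]=1, slow++,fast++
slow=2 fast=2: a[fast]=7≠0 swap→a[2]=7, slow++,fast++
slow=3 fast=3: a[fast]=9≠0 swap→a[3]=9, slow++,fast++
slow=4 fast=4: a[fast]=0, fast++
slow=4 fast=5: a[fast]=5≠0 swap→a[4]=5, slow++,fast++
slow=5 fast=6: a[fast]=0, fast++
slow=5 fast=7: a[fast]=4≠0 swap→a[5]=4, slow++,fast++
slow=6 fast=8: a[fast]=1≠0 swap→a[6]=1, slow++,fast++
slow=7 fast=9: a[fast]=0, fast++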